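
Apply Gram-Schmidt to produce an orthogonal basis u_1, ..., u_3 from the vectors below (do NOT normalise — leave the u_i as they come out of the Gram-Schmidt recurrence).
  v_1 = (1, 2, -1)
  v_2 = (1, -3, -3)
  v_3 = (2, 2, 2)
Orthogonal basis:
  u_1 = (1, 2, -1)
  u_2 = (4/3, -7/3, -10/3)
  u_3 = (108/55, -24/55, 12/11)

Apply the Gram-Schmidt recurrence
  u_1 = v_1
  u_i = v_i − Σ_{j<i} ((v_i · u_j) / (u_j · u_j)) · u_j.

Step by step this gives:
  u_1 = (1, 2, -1)
  u_2 = (4/3, -7/3, -10/3)
  u_3 = (108/55, -24/55, 12/11)

Orthogonality check:
  u_2 · u_1 = 0 (should be 0)
  u_3 · u_1 = 0 (should be 0)
  u_3 · u_2 = 0 (should be 0)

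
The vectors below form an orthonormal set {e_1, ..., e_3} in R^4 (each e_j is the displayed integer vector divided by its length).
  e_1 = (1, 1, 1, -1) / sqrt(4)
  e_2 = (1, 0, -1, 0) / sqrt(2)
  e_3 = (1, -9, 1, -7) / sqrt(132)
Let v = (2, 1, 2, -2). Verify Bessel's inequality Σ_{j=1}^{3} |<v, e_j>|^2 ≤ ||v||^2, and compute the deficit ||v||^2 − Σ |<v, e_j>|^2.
Σ |<v, e_j>|^2 = 283/22; ||v||^2 = 13; deficit = 3/22

Write each e_j = u_j / sqrt(<u_j, u_j>) where u_j is the displayed integer vector. Then <v, e_j> = <v, u_j> / sqrt(<u_j, u_j>), so |<v, e_j>|^2 = <v, u_j>^2 / <u_j, u_j>.
Coefficients: <v, e_1> = 7/sqrt(4), <v, e_2> = 0/sqrt(2), <v, e_3> = 9/sqrt(132).
Square and sum: Σ |<v, e_j>|^2 = 283/22.
Compute ||v||^2 = v·v = 13.
Deficit = 13 − 283/22 = 3/22 ≥ 0, confirming Bessel's inequality. (The deficit equals ||v − Σ <v,e_j> e_j||^2, the squared distance from v to span{e_j}.)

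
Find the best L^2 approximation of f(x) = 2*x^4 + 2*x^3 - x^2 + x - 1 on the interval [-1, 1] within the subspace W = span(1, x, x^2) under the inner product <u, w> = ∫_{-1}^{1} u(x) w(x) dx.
g(x) = 5*x^2/7 + 11*x/5 - 41/35

The best approximation g ∈ W is the orthogonal projection of f onto W. Writing g = a_0 + a_1 x + a_2 x^2, the coefficients solve the normal equations G · a = b where
  G_{ij} = <φ_i, φ_j> and b_i = <f, φ_i>, with φ_0 = 1, φ_1 = x, φ_2 = x^2.
G =
  [2, 0, 2/3]
  [0, 2/3, 0]
  [2/3, 0, 2/5],
b = (-28/15, 22/15, -52/105).
Solving gives a_0 = -41/35, a_1 = 11/5, a_2 = 5/7, so
  g(x) = 5*x^2/7 + 11*x/5 - 41/35.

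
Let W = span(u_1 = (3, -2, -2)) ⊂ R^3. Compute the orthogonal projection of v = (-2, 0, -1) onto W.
proj_W(v) = (-12/17, 8/17, 8/17)

Set up U = [u_1 | ... | u_1] ∈ R^(3×1). The projector onto W = col(U) is P = U (U^T U)^(-1) U^T.
Compute U^T U =
  [17],
and U^T v = (-4).
Solve U^T U · c = U^T v for the coefficients: c = (-4/17). The projection is proj_W(v) = U c.
Check: (v - proj_W(v)) · u_1 = 0  (should be 0).
Result: proj_W(v) = (-12/17, 8/17, 8/17).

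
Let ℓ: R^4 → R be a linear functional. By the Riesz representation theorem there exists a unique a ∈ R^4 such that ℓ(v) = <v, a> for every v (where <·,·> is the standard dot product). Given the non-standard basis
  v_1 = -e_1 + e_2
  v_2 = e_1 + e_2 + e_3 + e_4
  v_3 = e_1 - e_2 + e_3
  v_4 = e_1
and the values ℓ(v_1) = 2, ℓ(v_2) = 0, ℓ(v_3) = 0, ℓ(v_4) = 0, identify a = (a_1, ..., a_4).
a = (0, 2, 2, -4)

Write a = (a_1, ..., a_4) in the standard basis. For each basis vector v_i, ℓ(v_i) = <v_i, a> is a linear equation in the a_j's. Collect the n equations into a matrix system V a = ℓ, where row i of V is v_i (expressed in the standard basis). Since V is invertible (lower-triangular with 1s on the diagonal, up to permutation), solve by back-substitution:
  V =
[[-1, 1, 0, 0],
 [1, 1, 1, 1],
 [1, -1, 1, 0],
 [1, 0, 0, 0]]
  V a = (2, 0, 0, 0)
Solving gives a = (0, 2, 2, -4).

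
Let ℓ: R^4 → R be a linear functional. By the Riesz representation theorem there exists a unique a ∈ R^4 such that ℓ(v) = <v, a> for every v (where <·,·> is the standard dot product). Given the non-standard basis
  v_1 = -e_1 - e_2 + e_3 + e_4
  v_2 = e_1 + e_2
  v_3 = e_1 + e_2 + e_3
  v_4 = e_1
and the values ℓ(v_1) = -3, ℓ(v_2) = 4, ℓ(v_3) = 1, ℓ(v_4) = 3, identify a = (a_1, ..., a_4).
a = (3, 1, -3, 4)

Write a = (a_1, ..., a_4) in the standard basis. For each basis vector v_i, ℓ(v_i) = <v_i, a> is a linear equation in the a_j's. Collect the n equations into a matrix system V a = ℓ, where row i of V is v_i (expressed in the standard basis). Since V is invertible (lower-triangular with 1s on the diagonal, up to permutation), solve by back-substitution:
  V =
[[-1, -1, 1, 1],
 [1, 1, 0, 0],
 [1, 1, 1, 0],
 [1, 0, 0, 0]]
  V a = (-3, 4, 1, 3)
Solving gives a = (3, 1, -3, 4).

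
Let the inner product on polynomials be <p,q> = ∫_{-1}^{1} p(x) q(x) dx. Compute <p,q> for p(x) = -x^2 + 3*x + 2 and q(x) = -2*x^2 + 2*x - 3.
<p,q> = -118/15

Expand the product: p(x)·q(x) = 2*x^4 - 8*x^3 + 5*x^2 - 5*x - 6.
∫_{-1}^{1} of each monomial x^k gives [2/(k+1) if k even, 0 if k odd]. Integrating term-by-term (or equivalently evaluating the antiderivative F(x) = 2*x^5/5 - 2*x^4 + 5*x^3/3 - 5*x^2/2 - 6*x at the endpoints):
  F(1) − F(−1) = -253/30 − (-17/30) = -118/15.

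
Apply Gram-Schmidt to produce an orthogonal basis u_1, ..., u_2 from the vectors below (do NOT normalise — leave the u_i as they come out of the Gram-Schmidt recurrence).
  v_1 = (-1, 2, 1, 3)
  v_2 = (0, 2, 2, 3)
Orthogonal basis:
  u_1 = (-1, 2, 1, 3)
  u_2 = (1, 0, 1, 0)

Apply the Gram-Schmidt recurrence
  u_1 = v_1
  u_i = v_i − Σ_{j<i} ((v_i · u_j) / (u_j · u_j)) · u_j.

Step by step this gives:
  u_1 = (-1, 2, 1, 3)
  u_2 = (1, 0, 1, 0)

Orthogonality check:
  u_2 · u_1 = 0 (should be 0)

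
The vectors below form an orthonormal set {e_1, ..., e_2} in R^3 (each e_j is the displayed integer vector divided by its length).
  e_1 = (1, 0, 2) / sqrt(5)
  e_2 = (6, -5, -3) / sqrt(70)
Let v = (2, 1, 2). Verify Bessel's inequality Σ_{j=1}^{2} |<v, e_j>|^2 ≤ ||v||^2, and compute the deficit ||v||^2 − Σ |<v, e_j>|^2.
Σ |<v, e_j>|^2 = 101/14; ||v||^2 = 9; deficit = 25/14

Write each e_j = u_j / sqrt(<u_j, u_j>) where u_j is the displayed integer vector. Then <v, e_j> = <v, u_j> / sqrt(<u_j, u_j>), so |<v, e_j>|^2 = <v, u_j>^2 / <u_j, u_j>.
Coefficients: <v, e_1> = 6/sqrt(5), <v, e_2> = 1/sqrt(70).
Square and sum: Σ |<v, e_j>|^2 = 101/14.
Compute ||v||^2 = v·v = 9.
Deficit = 9 − 101/14 = 25/14 ≥ 0, confirming Bessel's inequality. (The deficit equals ||v − Σ <v,e_j> e_j||^2, the squared distance from v to span{e_j}.)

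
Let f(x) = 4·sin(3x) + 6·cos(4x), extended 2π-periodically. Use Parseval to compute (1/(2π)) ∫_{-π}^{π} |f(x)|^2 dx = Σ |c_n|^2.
Σ |c_n|^2 = 26

Expand |f|^2 and use orthogonality of {sin(nx), cos(mx)} on [-π, π]:
  ∫_{-π}^{π} sin(nx)^2 dx = π, ∫ cos(mx)^2 dx = π, and cross terms integrate to 0.
So ∫_{-π}^{π} f(x)^2 dx = 4^2 · π + 6^2 · π = (16 + 36)π.
Divide by 2π: (16 + 36)/2 = 26.
By Parseval, this equals Σ |c_n|^2.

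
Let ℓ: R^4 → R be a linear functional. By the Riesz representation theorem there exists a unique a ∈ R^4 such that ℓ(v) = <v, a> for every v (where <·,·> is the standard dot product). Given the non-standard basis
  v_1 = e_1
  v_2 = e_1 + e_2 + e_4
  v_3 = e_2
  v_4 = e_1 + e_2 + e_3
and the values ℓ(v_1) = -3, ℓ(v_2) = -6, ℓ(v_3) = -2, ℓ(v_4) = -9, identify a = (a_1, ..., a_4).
a = (-3, -2, -4, -1)

Write a = (a_1, ..., a_4) in the standard basis. For each basis vector v_i, ℓ(v_i) = <v_i, a> is a linear equation in the a_j's. Collect the n equations into a matrix system V a = ℓ, where row i of V is v_i (expressed in the standard basis). Since V is invertible (lower-triangular with 1s on the diagonal, up to permutation), solve by back-substitution:
  V =
[[1, 0, 0, 0],
 [1, 1, 0, 1],
 [0, 1, 0, 0],
 [1, 1, 1, 0]]
  V a = (-3, -6, -2, -9)
Solving gives a = (-3, -2, -4, -1).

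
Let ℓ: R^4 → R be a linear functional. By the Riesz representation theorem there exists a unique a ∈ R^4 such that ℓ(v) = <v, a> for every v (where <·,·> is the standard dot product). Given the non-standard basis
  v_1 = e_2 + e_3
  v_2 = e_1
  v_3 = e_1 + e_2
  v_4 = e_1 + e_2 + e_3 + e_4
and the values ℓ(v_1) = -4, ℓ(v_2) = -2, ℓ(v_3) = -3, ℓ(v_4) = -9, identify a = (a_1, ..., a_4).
a = (-2, -1, -3, -3)

Write a = (a_1, ..., a_4) in the standard basis. For each basis vector v_i, ℓ(v_i) = <v_i, a> is a linear equation in the a_j's. Collect the n equations into a matrix system V a = ℓ, where row i of V is v_i (expressed in the standard basis). Since V is invertible (lower-triangular with 1s on the diagonal, up to permutation), solve by back-substitution:
  V =
[[0, 1, 1, 0],
 [1, 0, 0, 0],
 [1, 1, 0, 0],
 [1, 1, 1, 1]]
  V a = (-4, -2, -3, -9)
Solving gives a = (-2, -1, -3, -3).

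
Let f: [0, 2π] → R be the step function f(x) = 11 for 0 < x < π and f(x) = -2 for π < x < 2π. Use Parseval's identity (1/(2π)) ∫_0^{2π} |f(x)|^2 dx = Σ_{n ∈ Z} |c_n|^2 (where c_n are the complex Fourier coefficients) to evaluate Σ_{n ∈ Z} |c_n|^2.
Σ |c_n|^2 = 125/2

Parseval equates the L^2 energy of f (normalised by 1/(2π)) with the ℓ^2 sum of its Fourier coefficients: (1/(2π)) ∫_0^{2π} |f|^2 = Σ |c_n|^2.
Compute the left side: (1/(2π)) [∫_0^π 11^2 dx + ∫_π^{2π} (-2)^2 dx] = (1/(2π)) · (121π + 4π) = (121 + 4)/2 = 125/2.
So Σ_{n ∈ Z} |c_n|^2 = 125/2.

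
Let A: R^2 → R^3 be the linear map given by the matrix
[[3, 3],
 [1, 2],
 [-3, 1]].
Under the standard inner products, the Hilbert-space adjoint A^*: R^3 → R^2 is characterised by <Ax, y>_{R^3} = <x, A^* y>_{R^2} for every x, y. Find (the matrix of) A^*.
A^* = A^T =
[[3, 1, -3],
 [3, 2, 1]]

For real matrices with standard dot products, the defining identity <Ax, y> = <x, A^* y> gives (Ax)^T y = x^T (A^*) y, i.e. x^T A^T y = x^T (A^*) y. Since this holds for all x, y, we must have A^* = A^T. Therefore
A^* =
[[3, 1, -3],
 [3, 2, 1]].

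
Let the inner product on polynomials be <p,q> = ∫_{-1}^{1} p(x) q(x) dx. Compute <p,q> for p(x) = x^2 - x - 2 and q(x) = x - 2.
<p,q> = 6

Expand the product: p(x)·q(x) = x^3 - 3*x^2 + 4.
∫_{-1}^{1} of each monomial x^k gives [2/(k+1) if k even, 0 if k odd]. Integrating term-by-term (or equivalently evaluating the antiderivative F(x) = x^4/4 - x^3 + 4*x at the endpoints):
  F(1) − F(−1) = 13/4 − (-11/4) = 6.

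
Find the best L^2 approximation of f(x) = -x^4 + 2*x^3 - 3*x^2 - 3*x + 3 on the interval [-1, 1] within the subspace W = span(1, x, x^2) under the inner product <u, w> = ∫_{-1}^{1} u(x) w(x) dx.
g(x) = -27*x^2/7 - 9*x/5 + 108/35

The best approximation g ∈ W is the orthogonal projection of f onto W. Writing g = a_0 + a_1 x + a_2 x^2, the coefficients solve the normal equations G · a = b where
  G_{ij} = <φ_i, φ_j> and b_i = <f, φ_i>, with φ_0 = 1, φ_1 = x, φ_2 = x^2.
G =
  [2, 0, 2/3]
  [0, 2/3, 0]
  [2/3, 0, 2/5],
b = (18/5, -6/5, 18/35).
Solving gives a_0 = 108/35, a_1 = -9/5, a_2 = -27/7, so
  g(x) = -27*x^2/7 - 9*x/5 + 108/35.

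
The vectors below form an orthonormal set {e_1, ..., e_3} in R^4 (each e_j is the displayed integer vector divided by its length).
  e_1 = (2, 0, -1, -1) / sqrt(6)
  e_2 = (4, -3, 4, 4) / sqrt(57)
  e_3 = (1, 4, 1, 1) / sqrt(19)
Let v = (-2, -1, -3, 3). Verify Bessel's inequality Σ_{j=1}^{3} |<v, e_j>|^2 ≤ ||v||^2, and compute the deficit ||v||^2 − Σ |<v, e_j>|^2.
Σ |<v, e_j>|^2 = 5; ||v||^2 = 23; deficit = 18

Write each e_j = u_j / sqrt(<u_j, u_j>) where u_j is the displayed integer vector. Then <v, e_j> = <v, u_j> / sqrt(<u_j, u_j>), so |<v, e_j>|^2 = <v, u_j>^2 / <u_j, u_j>.
Coefficients: <v, e_1> = -4/sqrt(6), <v, e_2> = -5/sqrt(57), <v, e_3> = -6/sqrt(19).
Square and sum: Σ |<v, e_j>|^2 = 5.
Compute ||v||^2 = v·v = 23.
Deficit = 23 − 5 = 18 ≥ 0, confirming Bessel's inequality. (The deficit equals ||v − Σ <v,e_j> e_j||^2, the squared distance from v to span{e_j}.)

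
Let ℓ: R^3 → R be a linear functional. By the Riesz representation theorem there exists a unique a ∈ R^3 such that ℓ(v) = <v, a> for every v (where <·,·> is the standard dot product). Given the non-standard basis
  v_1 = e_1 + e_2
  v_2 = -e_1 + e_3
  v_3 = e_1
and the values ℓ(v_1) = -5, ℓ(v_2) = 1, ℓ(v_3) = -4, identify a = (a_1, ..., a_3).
a = (-4, -1, -3)

Write a = (a_1, ..., a_3) in the standard basis. For each basis vector v_i, ℓ(v_i) = <v_i, a> is a linear equation in the a_j's. Collect the n equations into a matrix system V a = ℓ, where row i of V is v_i (expressed in the standard basis). Since V is invertible (lower-triangular with 1s on the diagonal, up to permutation), solve by back-substitution:
  V =
[[1, 1, 0],
 [-1, 0, 1],
 [1, 0, 0]]
  V a = (-5, 1, -4)
Solving gives a = (-4, -1, -3).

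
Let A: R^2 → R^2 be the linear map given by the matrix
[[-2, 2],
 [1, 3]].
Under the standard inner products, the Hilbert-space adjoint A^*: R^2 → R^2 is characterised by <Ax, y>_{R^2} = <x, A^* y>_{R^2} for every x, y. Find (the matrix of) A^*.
A^* = A^T =
[[-2, 1],
 [2, 3]]

For real matrices with standard dot products, the defining identity <Ax, y> = <x, A^* y> gives (Ax)^T y = x^T (A^*) y, i.e. x^T A^T y = x^T (A^*) y. Since this holds for all x, y, we must have A^* = A^T. Therefore
A^* =
[[-2, 1],
 [2, 3]].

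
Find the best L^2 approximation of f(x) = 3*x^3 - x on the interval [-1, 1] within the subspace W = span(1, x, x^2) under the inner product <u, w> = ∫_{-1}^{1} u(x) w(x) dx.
g(x) = 4*x/5

The best approximation g ∈ W is the orthogonal projection of f onto W. Writing g = a_0 + a_1 x + a_2 x^2, the coefficients solve the normal equations G · a = b where
  G_{ij} = <φ_i, φ_j> and b_i = <f, φ_i>, with φ_0 = 1, φ_1 = x, φ_2 = x^2.
G =
  [2, 0, 2/3]
  [0, 2/3, 0]
  [2/3, 0, 2/5],
b = (0, 8/15, 0).
Solving gives a_0 = 0, a_1 = 4/5, a_2 = 0, so
  g(x) = 4*x/5.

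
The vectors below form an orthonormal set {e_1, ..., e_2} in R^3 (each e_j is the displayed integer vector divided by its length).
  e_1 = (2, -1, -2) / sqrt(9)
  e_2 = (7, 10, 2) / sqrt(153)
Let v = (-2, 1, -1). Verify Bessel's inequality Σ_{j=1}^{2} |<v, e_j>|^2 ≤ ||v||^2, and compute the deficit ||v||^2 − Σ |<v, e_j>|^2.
Σ |<v, e_j>|^2 = 21/17; ||v||^2 = 6; deficit = 81/17

Write each e_j = u_j / sqrt(<u_j, u_j>) where u_j is the displayed integer vector. Then <v, e_j> = <v, u_j> / sqrt(<u_j, u_j>), so |<v, e_j>|^2 = <v, u_j>^2 / <u_j, u_j>.
Coefficients: <v, e_1> = -3/sqrt(9), <v, e_2> = -6/sqrt(153).
Square and sum: Σ |<v, e_j>|^2 = 21/17.
Compute ||v||^2 = v·v = 6.
Deficit = 6 − 21/17 = 81/17 ≥ 0, confirming Bessel's inequality. (The deficit equals ||v − Σ <v,e_j> e_j||^2, the squared distance from v to span{e_j}.)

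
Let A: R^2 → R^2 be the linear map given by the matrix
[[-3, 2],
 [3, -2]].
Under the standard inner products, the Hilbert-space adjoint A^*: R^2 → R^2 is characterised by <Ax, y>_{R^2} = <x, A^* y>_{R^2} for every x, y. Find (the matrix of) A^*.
A^* = A^T =
[[-3, 3],
 [2, -2]]

For real matrices with standard dot products, the defining identity <Ax, y> = <x, A^* y> gives (Ax)^T y = x^T (A^*) y, i.e. x^T A^T y = x^T (A^*) y. Since this holds for all x, y, we must have A^* = A^T. Therefore
A^* =
[[-3, 3],
 [2, -2]].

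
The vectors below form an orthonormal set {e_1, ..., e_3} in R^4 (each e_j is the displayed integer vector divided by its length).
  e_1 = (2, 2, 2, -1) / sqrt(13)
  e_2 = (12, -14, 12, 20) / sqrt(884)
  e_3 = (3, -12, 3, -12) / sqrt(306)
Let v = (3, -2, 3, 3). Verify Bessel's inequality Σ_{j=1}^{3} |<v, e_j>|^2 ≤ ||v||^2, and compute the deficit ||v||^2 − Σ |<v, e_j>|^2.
Σ |<v, e_j>|^2 = 31; ||v||^2 = 31; deficit = 0

Write each e_j = u_j / sqrt(<u_j, u_j>) where u_j is the displayed integer vector. Then <v, e_j> = <v, u_j> / sqrt(<u_j, u_j>), so |<v, e_j>|^2 = <v, u_j>^2 / <u_j, u_j>.
Coefficients: <v, e_1> = 5/sqrt(13), <v, e_2> = 160/sqrt(884), <v, e_3> = 6/sqrt(306).
Square and sum: Σ |<v, e_j>|^2 = 31.
Compute ||v||^2 = v·v = 31.
Deficit = 31 − 31 = 0 ≥ 0, confirming Bessel's inequality. (The deficit equals ||v − Σ <v,e_j> e_j||^2, the squared distance from v to span{e_j}.)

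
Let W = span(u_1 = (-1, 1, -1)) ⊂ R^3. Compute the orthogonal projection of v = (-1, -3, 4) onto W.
proj_W(v) = (2, -2, 2)

Set up U = [u_1 | ... | u_1] ∈ R^(3×1). The projector onto W = col(U) is P = U (U^T U)^(-1) U^T.
Compute U^T U =
  [3],
and U^T v = (-6).
Solve U^T U · c = U^T v for the coefficients: c = (-2). The projection is proj_W(v) = U c.
Check: (v - proj_W(v)) · u_1 = 0  (should be 0).
Result: proj_W(v) = (2, -2, 2).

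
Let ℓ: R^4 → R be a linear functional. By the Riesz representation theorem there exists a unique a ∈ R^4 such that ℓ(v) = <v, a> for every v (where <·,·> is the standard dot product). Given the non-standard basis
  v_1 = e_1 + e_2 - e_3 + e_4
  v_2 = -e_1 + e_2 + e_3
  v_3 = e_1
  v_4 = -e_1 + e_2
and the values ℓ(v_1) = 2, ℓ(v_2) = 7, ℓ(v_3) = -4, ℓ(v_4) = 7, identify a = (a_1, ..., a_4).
a = (-4, 3, 0, 3)

Write a = (a_1, ..., a_4) in the standard basis. For each basis vector v_i, ℓ(v_i) = <v_i, a> is a linear equation in the a_j's. Collect the n equations into a matrix system V a = ℓ, where row i of V is v_i (expressed in the standard basis). Since V is invertible (lower-triangular with 1s on the diagonal, up to permutation), solve by back-substitution:
  V =
[[1, 1, -1, 1],
 [-1, 1, 1, 0],
 [1, 0, 0, 0],
 [-1, 1, 0, 0]]
  V a = (2, 7, -4, 7)
Solving gives a = (-4, 3, 0, 3).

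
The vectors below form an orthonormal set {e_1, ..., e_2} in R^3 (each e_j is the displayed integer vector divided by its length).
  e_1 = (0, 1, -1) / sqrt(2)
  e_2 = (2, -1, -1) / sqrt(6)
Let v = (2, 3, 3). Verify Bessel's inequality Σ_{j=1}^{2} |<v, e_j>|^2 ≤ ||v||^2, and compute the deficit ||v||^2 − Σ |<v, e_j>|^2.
Σ |<v, e_j>|^2 = 2/3; ||v||^2 = 22; deficit = 64/3

Write each e_j = u_j / sqrt(<u_j, u_j>) where u_j is the displayed integer vector. Then <v, e_j> = <v, u_j> / sqrt(<u_j, u_j>), so |<v, e_j>|^2 = <v, u_j>^2 / <u_j, u_j>.
Coefficients: <v, e_1> = 0/sqrt(2), <v, e_2> = -2/sqrt(6).
Square and sum: Σ |<v, e_j>|^2 = 2/3.
Compute ||v||^2 = v·v = 22.
Deficit = 22 − 2/3 = 64/3 ≥ 0, confirming Bessel's inequality. (The deficit equals ||v − Σ <v,e_j> e_j||^2, the squared distance from v to span{e_j}.)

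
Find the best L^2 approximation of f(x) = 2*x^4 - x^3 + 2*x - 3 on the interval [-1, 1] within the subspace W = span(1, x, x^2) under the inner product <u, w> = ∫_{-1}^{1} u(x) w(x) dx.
g(x) = 12*x^2/7 + 7*x/5 - 111/35

The best approximation g ∈ W is the orthogonal projection of f onto W. Writing g = a_0 + a_1 x + a_2 x^2, the coefficients solve the normal equations G · a = b where
  G_{ij} = <φ_i, φ_j> and b_i = <f, φ_i>, with φ_0 = 1, φ_1 = x, φ_2 = x^2.
G =
  [2, 0, 2/3]
  [0, 2/3, 0]
  [2/3, 0, 2/5],
b = (-26/5, 14/15, -10/7).
Solving gives a_0 = -111/35, a_1 = 7/5, a_2 = 12/7, so
  g(x) = 12*x^2/7 + 7*x/5 - 111/35.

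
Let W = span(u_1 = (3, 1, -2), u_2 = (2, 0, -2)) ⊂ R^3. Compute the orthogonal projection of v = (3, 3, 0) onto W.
proj_W(v) = (3, 3, 0)

Set up U = [u_1 | ... | u_2] ∈ R^(3×2). The projector onto W = col(U) is P = U (U^T U)^(-1) U^T.
Compute U^T U =
  [14, 10]
  [10, 8],
and U^T v = (12, 6).
Solve U^T U · c = U^T v for the coefficients: c = (3, -3). The projection is proj_W(v) = U c.
Check: (v - proj_W(v)) · u_1 = 0  (should be 0).
Check: (v - proj_W(v)) · u_2 = 0  (should be 0).
Result: proj_W(v) = (3, 3, 0).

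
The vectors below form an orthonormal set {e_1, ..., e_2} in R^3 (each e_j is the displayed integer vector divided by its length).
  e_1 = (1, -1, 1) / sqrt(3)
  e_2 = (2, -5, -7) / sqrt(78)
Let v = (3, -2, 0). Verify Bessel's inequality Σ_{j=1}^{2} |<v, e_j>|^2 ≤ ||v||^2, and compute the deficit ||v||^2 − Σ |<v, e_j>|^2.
Σ |<v, e_j>|^2 = 151/13; ||v||^2 = 13; deficit = 18/13

Write each e_j = u_j / sqrt(<u_j, u_j>) where u_j is the displayed integer vector. Then <v, e_j> = <v, u_j> / sqrt(<u_j, u_j>), so |<v, e_j>|^2 = <v, u_j>^2 / <u_j, u_j>.
Coefficients: <v, e_1> = 5/sqrt(3), <v, e_2> = 16/sqrt(78).
Square and sum: Σ |<v, e_j>|^2 = 151/13.
Compute ||v||^2 = v·v = 13.
Deficit = 13 − 151/13 = 18/13 ≥ 0, confirming Bessel's inequality. (The deficit equals ||v − Σ <v,e_j> e_j||^2, the squared distance from v to span{e_j}.)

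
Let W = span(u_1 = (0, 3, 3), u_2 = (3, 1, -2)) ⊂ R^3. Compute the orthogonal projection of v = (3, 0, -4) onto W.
proj_W(v) = (10/3, -1/3, -11/3)

Set up U = [u_1 | ... | u_2] ∈ R^(3×2). The projector onto W = col(U) is P = U (U^T U)^(-1) U^T.
Compute U^T U =
  [18, -3]
  [-3, 14],
and U^T v = (-12, 17).
Solve U^T U · c = U^T v for the coefficients: c = (-13/27, 10/9). The projection is proj_W(v) = U c.
Check: (v - proj_W(v)) · u_1 = 0  (should be 0).
Check: (v - proj_W(v)) · u_2 = 0  (should be 0).
Result: proj_W(v) = (10/3, -1/3, -11/3).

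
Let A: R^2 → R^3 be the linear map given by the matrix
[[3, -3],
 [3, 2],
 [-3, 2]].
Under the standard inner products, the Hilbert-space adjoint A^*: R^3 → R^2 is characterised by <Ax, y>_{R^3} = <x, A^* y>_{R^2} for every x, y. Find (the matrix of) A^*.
A^* = A^T =
[[3, 3, -3],
 [-3, 2, 2]]

For real matrices with standard dot products, the defining identity <Ax, y> = <x, A^* y> gives (Ax)^T y = x^T (A^*) y, i.e. x^T A^T y = x^T (A^*) y. Since this holds for all x, y, we must have A^* = A^T. Therefore
A^* =
[[3, 3, -3],
 [-3, 2, 2]].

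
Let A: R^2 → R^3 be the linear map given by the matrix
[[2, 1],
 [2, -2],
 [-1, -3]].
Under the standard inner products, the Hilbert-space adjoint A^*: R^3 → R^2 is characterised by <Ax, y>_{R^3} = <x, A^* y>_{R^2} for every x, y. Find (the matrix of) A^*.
A^* = A^T =
[[2, 2, -1],
 [1, -2, -3]]

For real matrices with standard dot products, the defining identity <Ax, y> = <x, A^* y> gives (Ax)^T y = x^T (A^*) y, i.e. x^T A^T y = x^T (A^*) y. Since this holds for all x, y, we must have A^* = A^T. Therefore
A^* =
[[2, 2, -1],
 [1, -2, -3]].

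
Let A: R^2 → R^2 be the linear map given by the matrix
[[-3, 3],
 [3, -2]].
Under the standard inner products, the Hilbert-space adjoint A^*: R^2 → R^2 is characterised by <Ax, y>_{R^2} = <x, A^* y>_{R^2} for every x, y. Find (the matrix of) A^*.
A^* = A^T =
[[-3, 3],
 [3, -2]]

For real matrices with standard dot products, the defining identity <Ax, y> = <x, A^* y> gives (Ax)^T y = x^T (A^*) y, i.e. x^T A^T y = x^T (A^*) y. Since this holds for all x, y, we must have A^* = A^T. Therefore
A^* =
[[-3, 3],
 [3, -2]].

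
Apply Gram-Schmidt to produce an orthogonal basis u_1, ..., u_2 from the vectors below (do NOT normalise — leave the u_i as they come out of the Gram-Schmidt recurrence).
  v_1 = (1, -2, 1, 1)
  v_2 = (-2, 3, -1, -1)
Orthogonal basis:
  u_1 = (1, -2, 1, 1)
  u_2 = (-4/7, 1/7, 3/7, 3/7)

Apply the Gram-Schmidt recurrence
  u_1 = v_1
  u_i = v_i − Σ_{j<i} ((v_i · u_j) / (u_j · u_j)) · u_j.

Step by step this gives:
  u_1 = (1, -2, 1, 1)
  u_2 = (-4/7, 1/7, 3/7, 3/7)

Orthogonality check:
  u_2 · u_1 = 0 (should be 0)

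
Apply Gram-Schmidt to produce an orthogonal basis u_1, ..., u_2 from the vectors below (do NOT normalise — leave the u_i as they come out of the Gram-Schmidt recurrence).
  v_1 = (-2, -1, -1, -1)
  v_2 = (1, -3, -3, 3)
Orthogonal basis:
  u_1 = (-2, -1, -1, -1)
  u_2 = (9/7, -20/7, -20/7, 22/7)

Apply the Gram-Schmidt recurrence
  u_1 = v_1
  u_i = v_i − Σ_{j<i} ((v_i · u_j) / (u_j · u_j)) · u_j.

Step by step this gives:
  u_1 = (-2, -1, -1, -1)
  u_2 = (9/7, -20/7, -20/7, 22/7)

Orthogonality check:
  u_2 · u_1 = 0 (should be 0)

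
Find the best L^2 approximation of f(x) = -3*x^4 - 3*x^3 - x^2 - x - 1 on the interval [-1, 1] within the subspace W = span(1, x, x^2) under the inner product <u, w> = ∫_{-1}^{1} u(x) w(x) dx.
g(x) = -25*x^2/7 - 14*x/5 - 26/35

The best approximation g ∈ W is the orthogonal projection of f onto W. Writing g = a_0 + a_1 x + a_2 x^2, the coefficients solve the normal equations G · a = b where
  G_{ij} = <φ_i, φ_j> and b_i = <f, φ_i>, with φ_0 = 1, φ_1 = x, φ_2 = x^2.
G =
  [2, 0, 2/3]
  [0, 2/3, 0]
  [2/3, 0, 2/5],
b = (-58/15, -28/15, -202/105).
Solving gives a_0 = -26/35, a_1 = -14/5, a_2 = -25/7, so
  g(x) = -25*x^2/7 - 14*x/5 - 26/35.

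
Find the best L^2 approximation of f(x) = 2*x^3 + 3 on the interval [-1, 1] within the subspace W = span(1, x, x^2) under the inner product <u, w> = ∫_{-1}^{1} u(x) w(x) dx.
g(x) = 6*x/5 + 3

The best approximation g ∈ W is the orthogonal projection of f onto W. Writing g = a_0 + a_1 x + a_2 x^2, the coefficients solve the normal equations G · a = b where
  G_{ij} = <φ_i, φ_j> and b_i = <f, φ_i>, with φ_0 = 1, φ_1 = x, φ_2 = x^2.
G =
  [2, 0, 2/3]
  [0, 2/3, 0]
  [2/3, 0, 2/5],
b = (6, 4/5, 2).
Solving gives a_0 = 3, a_1 = 6/5, a_2 = 0, so
  g(x) = 6*x/5 + 3.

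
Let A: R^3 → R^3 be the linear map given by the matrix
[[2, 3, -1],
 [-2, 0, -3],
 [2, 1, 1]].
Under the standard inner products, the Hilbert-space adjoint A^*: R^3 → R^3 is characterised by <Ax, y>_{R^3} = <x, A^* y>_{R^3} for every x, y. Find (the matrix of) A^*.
A^* = A^T =
[[2, -2, 2],
 [3, 0, 1],
 [-1, -3, 1]]

For real matrices with standard dot products, the defining identity <Ax, y> = <x, A^* y> gives (Ax)^T y = x^T (A^*) y, i.e. x^T A^T y = x^T (A^*) y. Since this holds for all x, y, we must have A^* = A^T. Therefore
A^* =
[[2, -2, 2],
 [3, 0, 1],
 [-1, -3, 1]].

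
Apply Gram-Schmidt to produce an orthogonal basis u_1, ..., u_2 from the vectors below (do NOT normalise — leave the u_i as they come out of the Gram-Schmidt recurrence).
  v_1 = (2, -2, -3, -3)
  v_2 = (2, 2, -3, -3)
Orthogonal basis:
  u_1 = (2, -2, -3, -3)
  u_2 = (8/13, 44/13, -12/13, -12/13)

Apply the Gram-Schmidt recurrence
  u_1 = v_1
  u_i = v_i − Σ_{j<i} ((v_i · u_j) / (u_j · u_j)) · u_j.

Step by step this gives:
  u_1 = (2, -2, -3, -3)
  u_2 = (8/13, 44/13, -12/13, -12/13)

Orthogonality check:
  u_2 · u_1 = 0 (should be 0)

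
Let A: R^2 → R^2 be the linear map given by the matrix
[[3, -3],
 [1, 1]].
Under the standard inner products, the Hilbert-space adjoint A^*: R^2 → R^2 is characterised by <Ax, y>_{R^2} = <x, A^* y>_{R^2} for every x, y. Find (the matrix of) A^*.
A^* = A^T =
[[3, 1],
 [-3, 1]]

For real matrices with standard dot products, the defining identity <Ax, y> = <x, A^* y> gives (Ax)^T y = x^T (A^*) y, i.e. x^T A^T y = x^T (A^*) y. Since this holds for all x, y, we must have A^* = A^T. Therefore
A^* =
[[3, 1],
 [-3, 1]].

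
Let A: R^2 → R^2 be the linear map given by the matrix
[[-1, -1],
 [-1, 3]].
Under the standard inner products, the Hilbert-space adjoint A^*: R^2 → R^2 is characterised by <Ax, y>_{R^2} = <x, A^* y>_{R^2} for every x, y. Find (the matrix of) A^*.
A^* = A^T =
[[-1, -1],
 [-1, 3]]

For real matrices with standard dot products, the defining identity <Ax, y> = <x, A^* y> gives (Ax)^T y = x^T (A^*) y, i.e. x^T A^T y = x^T (A^*) y. Since this holds for all x, y, we must have A^* = A^T. Therefore
A^* =
[[-1, -1],
 [-1, 3]].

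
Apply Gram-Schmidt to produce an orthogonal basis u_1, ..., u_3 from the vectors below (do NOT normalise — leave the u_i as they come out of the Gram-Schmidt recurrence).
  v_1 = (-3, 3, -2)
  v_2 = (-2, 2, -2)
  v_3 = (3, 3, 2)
Orthogonal basis:
  u_1 = (-3, 3, -2)
  u_2 = (2/11, -2/11, -6/11)
  u_3 = (3, 3, 0)

Apply the Gram-Schmidt recurrence
  u_1 = v_1
  u_i = v_i − Σ_{j<i} ((v_i · u_j) / (u_j · u_j)) · u_j.

Step by step this gives:
  u_1 = (-3, 3, -2)
  u_2 = (2/11, -2/11, -6/11)
  u_3 = (3, 3, 0)

Orthogonality check:
  u_2 · u_1 = 0 (should be 0)
  u_3 · u_1 = 0 (should be 0)
  u_3 · u_2 = 0 (should be 0)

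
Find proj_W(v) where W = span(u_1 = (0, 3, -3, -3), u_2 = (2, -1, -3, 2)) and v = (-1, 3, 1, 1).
proj_W(v) = (-2/3, 2/3, 2/3, -1)

Set up U = [u_1 | ... | u_2] ∈ R^(4×2). The projector onto W = col(U) is P = U (U^T U)^(-1) U^T.
Compute U^T U =
  [27, 0]
  [0, 18],
and U^T v = (3, -6).
Solve U^T U · c = U^T v for the coefficients: c = (1/9, -1/3). The projection is proj_W(v) = U c.
Check: (v - proj_W(v)) · u_1 = 0  (should be 0).
Check: (v - proj_W(v)) · u_2 = 0  (should be 0).
Result: proj_W(v) = (-2/3, 2/3, 2/3, -1).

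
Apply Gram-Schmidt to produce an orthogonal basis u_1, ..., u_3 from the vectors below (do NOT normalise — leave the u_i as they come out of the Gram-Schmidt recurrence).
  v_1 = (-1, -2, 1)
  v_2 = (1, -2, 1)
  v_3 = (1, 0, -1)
Orthogonal basis:
  u_1 = (-1, -2, 1)
  u_2 = (5/3, -2/3, 1/3)
  u_3 = (0, -2/5, -4/5)

Apply the Gram-Schmidt recurrence
  u_1 = v_1
  u_i = v_i − Σ_{j<i} ((v_i · u_j) / (u_j · u_j)) · u_j.

Step by step this gives:
  u_1 = (-1, -2, 1)
  u_2 = (5/3, -2/3, 1/3)
  u_3 = (0, -2/5, -4/5)

Orthogonality check:
  u_2 · u_1 = 0 (should be 0)
  u_3 · u_1 = 0 (should be 0)
  u_3 · u_2 = 0 (should be 0)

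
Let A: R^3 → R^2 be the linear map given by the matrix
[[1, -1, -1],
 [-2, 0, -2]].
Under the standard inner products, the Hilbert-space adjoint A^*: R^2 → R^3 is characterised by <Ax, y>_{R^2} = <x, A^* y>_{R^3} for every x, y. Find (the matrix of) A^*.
A^* = A^T =
[[1, -2],
 [-1, 0],
 [-1, -2]]

For real matrices with standard dot products, the defining identity <Ax, y> = <x, A^* y> gives (Ax)^T y = x^T (A^*) y, i.e. x^T A^T y = x^T (A^*) y. Since this holds for all x, y, we must have A^* = A^T. Therefore
A^* =
[[1, -2],
 [-1, 0],
 [-1, -2]].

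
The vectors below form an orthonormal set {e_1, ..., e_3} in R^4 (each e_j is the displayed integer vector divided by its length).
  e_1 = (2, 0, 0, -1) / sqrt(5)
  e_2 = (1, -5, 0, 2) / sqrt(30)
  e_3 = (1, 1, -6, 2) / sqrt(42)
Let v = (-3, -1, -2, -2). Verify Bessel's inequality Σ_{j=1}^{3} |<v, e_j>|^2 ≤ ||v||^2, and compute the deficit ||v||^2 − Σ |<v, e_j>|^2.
Σ |<v, e_j>|^2 = 26/7; ||v||^2 = 18; deficit = 100/7

Write each e_j = u_j / sqrt(<u_j, u_j>) where u_j is the displayed integer vector. Then <v, e_j> = <v, u_j> / sqrt(<u_j, u_j>), so |<v, e_j>|^2 = <v, u_j>^2 / <u_j, u_j>.
Coefficients: <v, e_1> = -4/sqrt(5), <v, e_2> = -2/sqrt(30), <v, e_3> = 4/sqrt(42).
Square and sum: Σ |<v, e_j>|^2 = 26/7.
Compute ||v||^2 = v·v = 18.
Deficit = 18 − 26/7 = 100/7 ≥ 0, confirming Bessel's inequality. (The deficit equals ||v − Σ <v,e_j> e_j||^2, the squared distance from v to span{e_j}.)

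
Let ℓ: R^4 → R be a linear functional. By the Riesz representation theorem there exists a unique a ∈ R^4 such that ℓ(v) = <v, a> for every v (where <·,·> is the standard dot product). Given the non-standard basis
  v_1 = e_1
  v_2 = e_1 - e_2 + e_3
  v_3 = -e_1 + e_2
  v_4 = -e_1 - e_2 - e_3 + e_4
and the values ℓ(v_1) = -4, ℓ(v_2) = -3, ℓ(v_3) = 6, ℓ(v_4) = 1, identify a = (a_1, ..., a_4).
a = (-4, 2, 3, 2)

Write a = (a_1, ..., a_4) in the standard basis. For each basis vector v_i, ℓ(v_i) = <v_i, a> is a linear equation in the a_j's. Collect the n equations into a matrix system V a = ℓ, where row i of V is v_i (expressed in the standard basis). Since V is invertible (lower-triangular with 1s on the diagonal, up to permutation), solve by back-substitution:
  V =
[[1, 0, 0, 0],
 [1, -1, 1, 0],
 [-1, 1, 0, 0],
 [-1, -1, -1, 1]]
  V a = (-4, -3, 6, 1)
Solving gives a = (-4, 2, 3, 2).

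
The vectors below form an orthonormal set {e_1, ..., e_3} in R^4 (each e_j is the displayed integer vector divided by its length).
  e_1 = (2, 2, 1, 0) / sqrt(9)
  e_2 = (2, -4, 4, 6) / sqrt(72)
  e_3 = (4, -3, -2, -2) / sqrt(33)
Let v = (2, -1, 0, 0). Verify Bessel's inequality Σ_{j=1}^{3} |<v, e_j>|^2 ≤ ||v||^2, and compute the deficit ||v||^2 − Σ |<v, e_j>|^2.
Σ |<v, e_j>|^2 = 5; ||v||^2 = 5; deficit = 0

Write each e_j = u_j / sqrt(<u_j, u_j>) where u_j is the displayed integer vector. Then <v, e_j> = <v, u_j> / sqrt(<u_j, u_j>), so |<v, e_j>|^2 = <v, u_j>^2 / <u_j, u_j>.
Coefficients: <v, e_1> = 2/sqrt(9), <v, e_2> = 8/sqrt(72), <v, e_3> = 11/sqrt(33).
Square and sum: Σ |<v, e_j>|^2 = 5.
Compute ||v||^2 = v·v = 5.
Deficit = 5 − 5 = 0 ≥ 0, confirming Bessel's inequality. (The deficit equals ||v − Σ <v,e_j> e_j||^2, the squared distance from v to span{e_j}.)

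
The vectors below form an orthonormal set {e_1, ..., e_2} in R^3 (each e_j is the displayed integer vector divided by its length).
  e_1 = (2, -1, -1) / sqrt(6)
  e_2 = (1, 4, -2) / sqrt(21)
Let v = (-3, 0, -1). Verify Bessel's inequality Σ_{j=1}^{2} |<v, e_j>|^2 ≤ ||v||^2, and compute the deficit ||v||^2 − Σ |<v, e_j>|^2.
Σ |<v, e_j>|^2 = 59/14; ||v||^2 = 10; deficit = 81/14

Write each e_j = u_j / sqrt(<u_j, u_j>) where u_j is the displayed integer vector. Then <v, e_j> = <v, u_j> / sqrt(<u_j, u_j>), so |<v, e_j>|^2 = <v, u_j>^2 / <u_j, u_j>.
Coefficients: <v, e_1> = -5/sqrt(6), <v, e_2> = -1/sqrt(21).
Square and sum: Σ |<v, e_j>|^2 = 59/14.
Compute ||v||^2 = v·v = 10.
Deficit = 10 − 59/14 = 81/14 ≥ 0, confirming Bessel's inequality. (The deficit equals ||v − Σ <v,e_j> e_j||^2, the squared distance from v to span{e_j}.)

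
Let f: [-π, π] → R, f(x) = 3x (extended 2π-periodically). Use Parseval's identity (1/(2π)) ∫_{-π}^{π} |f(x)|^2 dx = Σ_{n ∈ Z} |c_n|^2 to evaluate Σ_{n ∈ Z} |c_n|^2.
Σ |c_n|^2 = 3π^2

Expand and integrate term by term over [-π, π]:
  ∫ (3x)^2 dx = 9·(2π^3/3); ∫ 2·3·(0)·x dx = 0 (odd integrand); ∫ 0^2 dx = 0·2π.
So (1/(2π)) ∫_{-π}^{π} (3x)^2 dx = 9π^2/3 + 0 = 3π^2.
Parseval ⇒ Σ |c_n|^2 = 3π^2.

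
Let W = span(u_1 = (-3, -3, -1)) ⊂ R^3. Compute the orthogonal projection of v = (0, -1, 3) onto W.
proj_W(v) = (0, 0, 0)

Set up U = [u_1 | ... | u_1] ∈ R^(3×1). The projector onto W = col(U) is P = U (U^T U)^(-1) U^T.
Compute U^T U =
  [19],
and U^T v = (0).
Solve U^T U · c = U^T v for the coefficients: c = (0). The projection is proj_W(v) = U c.
Check: (v - proj_W(v)) · u_1 = 0  (should be 0).
Result: proj_W(v) = (0, 0, 0).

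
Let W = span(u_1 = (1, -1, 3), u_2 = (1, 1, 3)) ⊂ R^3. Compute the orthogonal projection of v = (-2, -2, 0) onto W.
proj_W(v) = (-1/5, -2, -3/5)

Set up U = [u_1 | ... | u_2] ∈ R^(3×2). The projector onto W = col(U) is P = U (U^T U)^(-1) U^T.
Compute U^T U =
  [11, 9]
  [9, 11],
and U^T v = (0, -4).
Solve U^T U · c = U^T v for the coefficients: c = (9/10, -11/10). The projection is proj_W(v) = U c.
Check: (v - proj_W(v)) · u_1 = 0  (should be 0).
Check: (v - proj_W(v)) · u_2 = 0  (should be 0).
Result: proj_W(v) = (-1/5, -2, -3/5).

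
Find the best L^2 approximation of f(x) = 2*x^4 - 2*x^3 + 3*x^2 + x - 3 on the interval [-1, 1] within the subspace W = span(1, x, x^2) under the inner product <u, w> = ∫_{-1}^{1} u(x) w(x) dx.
g(x) = 33*x^2/7 - x/5 - 111/35

The best approximation g ∈ W is the orthogonal projection of f onto W. Writing g = a_0 + a_1 x + a_2 x^2, the coefficients solve the normal equations G · a = b where
  G_{ij} = <φ_i, φ_j> and b_i = <f, φ_i>, with φ_0 = 1, φ_1 = x, φ_2 = x^2.
G =
  [2, 0, 2/3]
  [0, 2/3, 0]
  [2/3, 0, 2/5],
b = (-16/5, -2/15, -8/35).
Solving gives a_0 = -111/35, a_1 = -1/5, a_2 = 33/7, so
  g(x) = 33*x^2/7 - x/5 - 111/35.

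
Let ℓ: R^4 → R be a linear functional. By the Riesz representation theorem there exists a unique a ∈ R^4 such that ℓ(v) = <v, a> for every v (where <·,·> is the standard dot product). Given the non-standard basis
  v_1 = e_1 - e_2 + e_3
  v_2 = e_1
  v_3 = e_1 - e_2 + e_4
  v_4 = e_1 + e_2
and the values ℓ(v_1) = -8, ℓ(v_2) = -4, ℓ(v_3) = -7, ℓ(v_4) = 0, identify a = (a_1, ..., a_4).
a = (-4, 4, 0, 1)

Write a = (a_1, ..., a_4) in the standard basis. For each basis vector v_i, ℓ(v_i) = <v_i, a> is a linear equation in the a_j's. Collect the n equations into a matrix system V a = ℓ, where row i of V is v_i (expressed in the standard basis). Since V is invertible (lower-triangular with 1s on the diagonal, up to permutation), solve by back-substitution:
  V =
[[1, -1, 1, 0],
 [1, 0, 0, 0],
 [1, -1, 0, 1],
 [1, 1, 0, 0]]
  V a = (-8, -4, -7, 0)
Solving gives a = (-4, 4, 0, 1).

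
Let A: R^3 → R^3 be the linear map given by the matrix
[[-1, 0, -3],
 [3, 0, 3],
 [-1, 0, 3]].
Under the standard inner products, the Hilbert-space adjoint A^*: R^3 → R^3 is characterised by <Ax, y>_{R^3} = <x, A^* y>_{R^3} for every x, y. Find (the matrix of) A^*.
A^* = A^T =
[[-1, 3, -1],
 [0, 0, 0],
 [-3, 3, 3]]

For real matrices with standard dot products, the defining identity <Ax, y> = <x, A^* y> gives (Ax)^T y = x^T (A^*) y, i.e. x^T A^T y = x^T (A^*) y. Since this holds for all x, y, we must have A^* = A^T. Therefore
A^* =
[[-1, 3, -1],
 [0, 0, 0],
 [-3, 3, 3]].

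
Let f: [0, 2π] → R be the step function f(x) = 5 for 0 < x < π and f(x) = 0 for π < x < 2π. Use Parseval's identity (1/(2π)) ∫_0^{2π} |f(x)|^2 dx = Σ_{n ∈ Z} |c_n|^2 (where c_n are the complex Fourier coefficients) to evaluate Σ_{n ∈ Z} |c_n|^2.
Σ |c_n|^2 = 25/2

Parseval equates the L^2 energy of f (normalised by 1/(2π)) with the ℓ^2 sum of its Fourier coefficients: (1/(2π)) ∫_0^{2π} |f|^2 = Σ |c_n|^2.
Compute the left side: (1/(2π)) [∫_0^π 5^2 dx + ∫_π^{2π} 0^2 dx] = (1/(2π)) · (25π + 0π) = (25 + 0)/2 = 25/2.
So Σ_{n ∈ Z} |c_n|^2 = 25/2.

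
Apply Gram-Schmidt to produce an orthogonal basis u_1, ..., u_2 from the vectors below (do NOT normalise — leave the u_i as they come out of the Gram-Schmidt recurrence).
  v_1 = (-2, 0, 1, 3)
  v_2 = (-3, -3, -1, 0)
Orthogonal basis:
  u_1 = (-2, 0, 1, 3)
  u_2 = (-16/7, -3, -19/14, -15/14)

Apply the Gram-Schmidt recurrence
  u_1 = v_1
  u_i = v_i − Σ_{j<i} ((v_i · u_j) / (u_j · u_j)) · u_j.

Step by step this gives:
  u_1 = (-2, 0, 1, 3)
  u_2 = (-16/7, -3, -19/14, -15/14)

Orthogonality check:
  u_2 · u_1 = 0 (should be 0)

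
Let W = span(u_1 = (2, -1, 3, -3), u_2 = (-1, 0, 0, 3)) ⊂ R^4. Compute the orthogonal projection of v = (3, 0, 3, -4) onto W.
proj_W(v) = (258/109, -105/109, 315/109, -459/109)

Set up U = [u_1 | ... | u_2] ∈ R^(4×2). The projector onto W = col(U) is P = U (U^T U)^(-1) U^T.
Compute U^T U =
  [23, -11]
  [-11, 10],
and U^T v = (27, -15).
Solve U^T U · c = U^T v for the coefficients: c = (105/109, -48/109). The projection is proj_W(v) = U c.
Check: (v - proj_W(v)) · u_1 = 0  (should be 0).
Check: (v - proj_W(v)) · u_2 = 0  (should be 0).
Result: proj_W(v) = (258/109, -105/109, 315/109, -459/109).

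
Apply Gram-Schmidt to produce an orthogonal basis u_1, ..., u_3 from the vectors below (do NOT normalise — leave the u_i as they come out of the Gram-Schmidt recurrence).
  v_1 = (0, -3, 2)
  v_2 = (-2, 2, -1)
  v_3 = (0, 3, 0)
Orthogonal basis:
  u_1 = (0, -3, 2)
  u_2 = (-2, 2/13, 3/13)
  u_3 = (12/53, 48/53, 72/53)

Apply the Gram-Schmidt recurrence
  u_1 = v_1
  u_i = v_i − Σ_{j<i} ((v_i · u_j) / (u_j · u_j)) · u_j.

Step by step this gives:
  u_1 = (0, -3, 2)
  u_2 = (-2, 2/13, 3/13)
  u_3 = (12/53, 48/53, 72/53)

Orthogonality check:
  u_2 · u_1 = 0 (should be 0)
  u_3 · u_1 = 0 (should be 0)
  u_3 · u_2 = 0 (should be 0)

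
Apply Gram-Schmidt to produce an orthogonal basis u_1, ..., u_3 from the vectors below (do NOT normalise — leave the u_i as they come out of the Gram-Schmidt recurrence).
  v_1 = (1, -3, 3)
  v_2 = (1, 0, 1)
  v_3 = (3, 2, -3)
Orthogonal basis:
  u_1 = (1, -3, 3)
  u_2 = (15/19, 12/19, 7/19)
  u_3 = (21/11, -14/11, -21/11)

Apply the Gram-Schmidt recurrence
  u_1 = v_1
  u_i = v_i − Σ_{j<i} ((v_i · u_j) / (u_j · u_j)) · u_j.

Step by step this gives:
  u_1 = (1, -3, 3)
  u_2 = (15/19, 12/19, 7/19)
  u_3 = (21/11, -14/11, -21/11)

Orthogonality check:
  u_2 · u_1 = 0 (should be 0)
  u_3 · u_1 = 0 (should be 0)
  u_3 · u_2 = 0 (should be 0)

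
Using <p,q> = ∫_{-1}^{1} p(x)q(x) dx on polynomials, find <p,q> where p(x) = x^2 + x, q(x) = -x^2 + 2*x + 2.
<p,q> = 34/15

Expand the product: p(x)·q(x) = -x^4 + x^3 + 4*x^2 + 2*x.
∫_{-1}^{1} of each monomial x^k gives [2/(k+1) if k even, 0 if k odd]. Integrating term-by-term (or equivalently evaluating the antiderivative F(x) = -x^5/5 + x^4/4 + 4*x^3/3 + x^2 at the endpoints):
  F(1) − F(−1) = 143/60 − (7/60) = 34/15.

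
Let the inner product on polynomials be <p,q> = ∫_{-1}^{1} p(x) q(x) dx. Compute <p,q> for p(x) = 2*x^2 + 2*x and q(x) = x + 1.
<p,q> = 8/3

Expand the product: p(x)·q(x) = 2*x^3 + 4*x^2 + 2*x.
∫_{-1}^{1} of each monomial x^k gives [2/(k+1) if k even, 0 if k odd]. Integrating term-by-term (or equivalently evaluating the antiderivative F(x) = x^4/2 + 4*x^3/3 + x^2 at the endpoints):
  F(1) − F(−1) = 17/6 − (1/6) = 8/3.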